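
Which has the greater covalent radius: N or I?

I

Moving right in a period, electrons are added to the same shell under a stronger nuclear pull, so atoms get smaller; moving down, a new shell is opened and atoms get larger.
Neither a single period nor a single group — weigh both effects.
I > N: the two effects oppose for this pair; the down-group effect wins (133 vs 71 pm).
For reference (pm): N 71, I 133.
So I has the greater covalent radius (I > N).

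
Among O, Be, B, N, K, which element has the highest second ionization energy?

O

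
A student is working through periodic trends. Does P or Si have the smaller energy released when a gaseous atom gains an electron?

Si is in period 3, group 14; P is in period 3, group 15.
Adding an electron releases more energy for atoms nearer the top right (short of the noble gases).
All lie in period 3; the across-period trend (electron affinity increases left to right) applies, with the exception below.
Note the exception: Si has a higher electron affinity than P, contrary to the simple trend — adding an electron to P's half-filled 3p³ is unfavourable, so Si (3p²) has the more exothermic EA.
For reference (kJ/mol): Si 134, P 72.
So P has the smaller energy released when a gaseous atom gains an electron (P < Si).

P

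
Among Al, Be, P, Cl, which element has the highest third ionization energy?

Consider each +2 ion: Al²⁺ still has 1 valence electron; Be²⁺ is the bare [He] core; P²⁺ still has 3 valence electrons; Cl²⁺ still has 5 valence electrons.
Core electrons are held far more tightly than valence electrons, so Be tops the IE_3 order.
Valence configurations: Al²⁺ [Ne]3s¹, P²⁺ [Ne]3s²3p¹, Cl²⁺ [Ne]3s²3p³.
Tabulated IE_3 (kJ/mol): Al 2745, Be 14849, P 2914, Cl 3822.
Hence IE_3: Al < P < Cl < Be.

Be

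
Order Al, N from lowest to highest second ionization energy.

Al < N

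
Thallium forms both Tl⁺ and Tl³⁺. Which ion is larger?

Both ions have Z = 81 protons, but Tl³⁺ has lost more electrons, so its remaining electrons feel a larger effective nuclear charge per electron and are pulled in more tightly.
Higher positive charge → smaller ion, so Tl⁺ > Tl³⁺.

Tl⁺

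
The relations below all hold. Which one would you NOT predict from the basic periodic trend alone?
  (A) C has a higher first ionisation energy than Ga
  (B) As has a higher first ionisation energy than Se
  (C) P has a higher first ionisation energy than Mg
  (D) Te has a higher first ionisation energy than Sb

(B)

The general trend: first ionisation energy increases across a period and decreases down a group.
(A) C (period 2, group 14) vs Ga (period 4, group 13): the stated order agrees with the simple trend.
(B) As (period 4, group 15) vs Se (period 4, group 16): the stated order contradicts the simple trend.
(C) P (period 3, group 15) vs Mg (period 3, group 2): the stated order agrees with the simple trend.
(D) Te (period 5, group 16) vs Sb (period 5, group 15): the stated order agrees with the simple trend.
The exception is (B): Se (4p⁴) ionizes more easily than half-filled As (4p³).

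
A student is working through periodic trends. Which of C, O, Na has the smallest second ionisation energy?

C

Consider each +1 ion: C⁺ still has 3 valence electrons; O⁺ still has 5 valence electrons; Na⁺ is the bare [Ne] core.
Pulling an electron out of a noble-gas core costs far more than removing a remaining valence electron, so Na sits at the high end of IE_2.
Valence configurations: C⁺ [He]2s²2p¹, O⁺ [He]2s²2p³.
Tabulated IE_2 (kJ/mol): C 2353, O 3388, Na 4562.
Hence IE_2: C < O < Na.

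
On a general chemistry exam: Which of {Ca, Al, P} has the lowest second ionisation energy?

Ca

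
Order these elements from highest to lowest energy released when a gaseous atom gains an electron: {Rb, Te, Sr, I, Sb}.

I > Te > Sb > Rb > Sr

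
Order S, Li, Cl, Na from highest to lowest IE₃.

The third ionization energy removes an electron from the +2 ion. For each element: S²⁺ still has 4 valence electrons; Li²⁺ is already 1 electron into the core; Cl²⁺ still has 5 valence electrons; Na²⁺ is already 1 electron into the core.
Core electrons are held far more tightly than valence electrons, so Na and Li top the IE_3 order.
Valence configurations: S²⁺ [Ne]3s²3p², Cl²⁺ [Ne]3s²3p³.
Tabulated IE_3 (kJ/mol): S 3357, Li 11815, Cl 3822, Na 6910.
So the third ionization energies run S < Cl < Na < Li.

Li > Na > Cl > S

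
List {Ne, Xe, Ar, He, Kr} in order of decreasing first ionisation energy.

He, Ne, Ar, Kr, Xe

He is in period 1, group 18; Ne is in period 2, group 18; Ar is in period 3, group 18; Kr is in period 4, group 18; Xe is in period 5, group 18.
First ionization energy rises across a period (greater Z_eff holds electrons more tightly) and falls down a group (valence electrons are farther from the nucleus).
All are in group 18, so first ionization energy increases up the group.
So from highest to lowest: He > Ne > Ar > Kr > Xe.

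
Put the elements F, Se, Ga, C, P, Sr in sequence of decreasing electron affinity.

C is in period 2, group 14; F is in period 2, group 17; P is in period 3, group 15; Ga is in period 4, group 13; Se is in period 4, group 16; Sr is in period 5, group 2.
EA tends to increase across a period and decrease down a group, though the pattern is less regular than for IE or radius.
These span different periods and groups, so the two trends combine.
Ga > Sr: relative to Sr, both the across-period and down-group shifts push Ga's electron affinity up.
P > Ga: relative to Ga, both the across-period and down-group shifts push P's electron affinity up.
C > P: period and group pull opposite ways; the down-group shift dominates (122 vs 72 kJ/mol).
Se > C: the two effects oppose for this pair; the across-period effect wins (195 vs 122 kJ/mol).
F > Se: both effects reinforce here, so F is clearly the higher of the two.
Tabulated electron affinity (kJ/mol): C 122, F 328, P 72, Ga 29, Se 195, Sr 5.
So from highest to lowest: F > Se > C > P > Ga > Sr.

F > Se > C > P > Ga > Sr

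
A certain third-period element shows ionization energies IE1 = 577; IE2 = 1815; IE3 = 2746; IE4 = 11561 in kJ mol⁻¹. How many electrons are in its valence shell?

3

Look for the largest jump between consecutive ionization energies: IE4/IE3 ≈ 4.2, far larger than any earlier ratio.
That jump marks the point where a core electron is being removed. So the atom has 3 valence electrons.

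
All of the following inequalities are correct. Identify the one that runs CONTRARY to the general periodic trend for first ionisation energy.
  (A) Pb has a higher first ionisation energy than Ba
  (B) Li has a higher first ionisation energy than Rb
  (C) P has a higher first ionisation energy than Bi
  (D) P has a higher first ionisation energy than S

(D)

The general trend: first ionisation energy increases across a period and decreases down a group.
(A) Pb (period 6, group 14) vs Ba (period 6, group 2): the stated order agrees with the simple trend.
(B) Li (period 2, group 1) vs Rb (period 5, group 1): the stated order agrees with the simple trend.
(C) P (period 3, group 15) vs Bi (period 6, group 15): the stated order agrees with the simple trend.
(D) P (period 3, group 15) vs S (period 3, group 16): the stated order contradicts the simple trend.
The exception is (D): S (3p⁴) ionizes more easily than half-filled P (3p³) because the paired 3p electron in S is pushed out by e⁻–e⁻ repulsion.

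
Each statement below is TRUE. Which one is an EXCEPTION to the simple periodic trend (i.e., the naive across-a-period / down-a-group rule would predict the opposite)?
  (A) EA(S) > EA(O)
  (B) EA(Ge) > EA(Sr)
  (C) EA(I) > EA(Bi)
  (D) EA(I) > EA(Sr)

(A)

The general trend: electron affinity increases across a period and decreases down a group.
(A) S (period 3, group 16) vs O (period 2, group 16): the stated order contradicts the simple trend.
(B) Ge (period 4, group 14) vs Sr (period 5, group 2): the stated order agrees with the simple trend.
(C) I (period 5, group 17) vs Bi (period 6, group 15): the stated order agrees with the simple trend.
(D) I (period 5, group 17) vs Sr (period 5, group 2): the stated order agrees with the simple trend.
The exception is (A): the compact 2p subshell of O repels the added electron more than S's larger 3p does.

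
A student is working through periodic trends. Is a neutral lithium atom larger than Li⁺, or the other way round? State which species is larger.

Li

Forming Li⁺ removes 1 electron from Li. Fewer electrons for the same nuclear charge means less shielding and a higher Z_eff on the remaining electrons, and for main-group metals the entire outer shell is lost.
A cation is smaller than its parent atom: Li⁺ < Li.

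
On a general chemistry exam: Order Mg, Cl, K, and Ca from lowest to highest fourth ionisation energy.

The fourth ionization energy removes an electron from the +3 ion. For each element: Mg³⁺ is already 1 electron into the core; Cl³⁺ still has 4 valence electrons; K³⁺ is already 2 electrons into the core; Ca³⁺ is already 1 electron into the core.
Pulling an electron out of a noble-gas core costs far more than removing a remaining valence electron, so K, Ca and Mg sit at the high end of IE_4.
Tabulated IE_4 (kJ/mol): Mg 10543, Cl 5159, K 5877, Ca 6491.
Putting it together, IE_4: Cl < K < Ca < Mg.

Cl, K, Ca, Mg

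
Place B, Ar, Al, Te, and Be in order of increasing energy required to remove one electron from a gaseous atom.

Al < B < Te < Be < Ar

Be is in period 2, group 2; B is in period 2, group 13; Al is in period 3, group 13; Ar is in period 3, group 18; Te is in period 5, group 16.
IE₁ increases left→right with effective nuclear charge and decreases top→bottom as the valence shell moves farther out.
These span different periods and groups, so the two trends combine.
B > Al: they share group 13; the group trend gives B the larger value.
Te > B: the two effects oppose for this pair; the across-period effect wins (869 vs 801 kJ/mol).
Be > Te: period and group pull opposite ways; the down-group shift dominates (900 vs 869 kJ/mol).
Ar > Be: period and group pull opposite ways; the across-period shift dominates (1521 vs 900 kJ/mol).
Note the exception: Be has a higher first ionization energy than B, contrary to the simple trend — removing B's lone 2p electron is easier than breaking Be's filled 2s².
For reference (kJ/mol): Be 900, B 801, Al 578, Ar 1521, Te 869.
So from lowest to highest: Al < B < Te < Be < Ar.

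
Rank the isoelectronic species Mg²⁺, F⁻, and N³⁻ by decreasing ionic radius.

All of these have 10 electrons, so size is governed by nuclear charge alone: the more protons, the stronger the pull on the same electron cloud, and the smaller the ion.
Nuclear charges: Mg²⁺ (Z=12), F⁻ (Z=9), N³⁻ (Z=7).
Largest to smallest: N³⁻ > F⁻ > Mg²⁺.

N³⁻ > F⁻ > Mg²⁺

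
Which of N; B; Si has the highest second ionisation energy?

N

The second ionization energy removes an electron from the +1 ion. For each element: N⁺ still has 4 valence electrons; B⁺ still has 2 valence electrons; Si⁺ still has 3 valence electrons.
All are still removing valence electrons, so compare the +1 ions as you would atoms: IE_2 generally rises across a period (higher Z_eff) and falls down a group (larger shell), subject to the usual subshell exceptions.
Valence configurations: N⁺ [He]2s²2p², B⁺ [He]2s², Si⁺ [Ne]3s²3p¹.
Tabulated IE_2 (kJ/mol): N 2856, B 2427, Si 1577.
Hence IE_2: Si < B < N.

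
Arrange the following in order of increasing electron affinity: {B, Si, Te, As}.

B < As < Si < Te

B is in period 2, group 13; Si is in period 3, group 14; As is in period 4, group 15; Te is in period 5, group 16.
Adding an electron releases more energy for atoms nearer the top right (short of the noble gases).
These sit on a diagonal, where the across-period and down-group effects partly cancel.
As > B: period and group pull opposite ways; the across-period shift dominates (78 vs 27 kJ/mol).
Si > As: period and group pull opposite ways; the down-group shift dominates (134 vs 78 kJ/mol).
Te > Si: period and group pull opposite ways; the across-period shift dominates (190 vs 134 kJ/mol).
Tabulated electron affinity (kJ/mol): B 27, Si 134, As 78, Te 190.
So from lowest to highest: B < As < Si < Te.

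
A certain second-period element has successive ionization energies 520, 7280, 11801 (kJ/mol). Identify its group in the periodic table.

Look for the largest jump between consecutive ionization energies: IE2/IE1 ≈ 14.0, far larger than any earlier ratio.
That jump marks the point where a core electron is being removed. So the atom has 1 valence electron.
A main-group element with 1 valence electron is in group 1.

Group 1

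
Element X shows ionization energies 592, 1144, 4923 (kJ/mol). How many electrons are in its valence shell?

Look for the largest jump between consecutive ionization energies: IE3/IE2 ≈ 4.3, far larger than any earlier ratio.
That jump marks the point where a core electron is being removed. So the atom has 2 valence electrons.

2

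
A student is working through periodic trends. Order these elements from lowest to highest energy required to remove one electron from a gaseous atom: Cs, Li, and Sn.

Cs < Li < Sn

Removing the outermost electron gets harder across a period and easier down a group.
Neither a single period nor a single group — weigh both effects.
Li > Cs: Li sits above Cs in group 1, so the down-group effect alone puts Li higher.
Sn > Li: period and group pull opposite ways; the across-period shift dominates (709 vs 520 kJ/mol).
Tabulated first ionization energy (kJ/mol): Li 520, Sn 709, Cs 376.
So from lowest to highest: Cs < Li < Sn.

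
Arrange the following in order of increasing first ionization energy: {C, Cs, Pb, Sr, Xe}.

C is in period 2, group 14; Sr is in period 5, group 2; Xe is in period 5, group 18; Cs is in period 6, group 1; Pb is in period 6, group 14.
Removing the outermost electron gets harder across a period and easier down a group.
Here both period and group differ, so the two effects have to be weighed against each other.
Sr > Cs: both effects reinforce here, so Sr is clearly the higher of the two.
Pb > Sr: period and group pull opposite ways; the across-period shift dominates (716 vs 550 kJ/mol).
C > Pb: they share group 14; the group trend gives C the larger value.
Xe > C: period and group pull opposite ways; the across-period shift dominates (1170 vs 1086 kJ/mol).
For reference (kJ/mol): C 1086, Sr 550, Xe 1170, Cs 376, Pb 716.
So from lowest to highest: Cs < Sr < Pb < C < Xe.

Cs, Sr, Pb, C, Xe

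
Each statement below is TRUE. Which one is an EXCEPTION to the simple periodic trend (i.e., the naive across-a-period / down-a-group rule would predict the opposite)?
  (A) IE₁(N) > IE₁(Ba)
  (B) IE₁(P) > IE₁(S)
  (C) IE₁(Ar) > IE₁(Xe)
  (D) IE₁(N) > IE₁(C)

(B)

The general trend: first ionisation energy increases across a period and decreases down a group.
(A) N (period 2, group 15) vs Ba (period 6, group 2): the stated order agrees with the simple trend.
(B) P (period 3, group 15) vs S (period 3, group 16): the stated order contradicts the simple trend.
(C) Ar (period 3, group 18) vs Xe (period 5, group 18): the stated order agrees with the simple trend.
(D) N (period 2, group 15) vs C (period 2, group 14): the stated order agrees with the simple trend.
The exception is (B): S (3p⁴) ionizes more easily than half-filled P (3p³) because the paired 3p electron in S is pushed out by e⁻–e⁻ repulsion.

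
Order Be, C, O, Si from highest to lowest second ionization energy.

O > C > Be > Si

IE_2 is the cost of taking one more electron from the +1 cation: Be⁺ still has 1 valence electron; C⁺ still has 3 valence electrons; O⁺ still has 5 valence electrons; Si⁺ still has 3 valence electrons.
All are still removing valence electrons, so compare the +1 ions as you would atoms: IE_2 generally rises across a period (higher Z_eff) and falls down a group (larger shell), subject to the usual subshell exceptions.
Valence configurations: Be⁺ [He]2s¹, C⁺ [He]2s²2p¹, O⁺ [He]2s²2p³, Si⁺ [Ne]3s²3p¹.
The numbers (kJ/mol): Be 1757, C 2353, O 3388, Si 1577.
Overall IE_2 order: Si < Be < C < O.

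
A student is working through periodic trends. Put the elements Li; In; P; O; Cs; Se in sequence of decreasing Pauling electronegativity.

Atoms toward the upper right of the periodic table pull bonding electrons most strongly.
Neither a single period nor a single group — weigh both effects.
Li > Cs: Li sits above Cs in group 1, so the down-group effect alone puts Li higher.
In > Li: the two effects oppose for this pair; the across-period effect wins (1.78 vs 0.98).
P > In: relative to In, both the across-period and down-group shifts push P's electronegativity up.
Se > P: the two effects oppose for this pair; the across-period effect wins (2.55 vs 2.19).
O > Se: they share group 16; the group trend gives O the larger value.
Approximate values (Pauling): Li 0.98, O 3.44, P 2.19, Se 2.55, In 1.78, Cs 0.79.
So from highest to lowest: O > Se > P > In > Li > Cs.

O > Se > P > In > Li > Cs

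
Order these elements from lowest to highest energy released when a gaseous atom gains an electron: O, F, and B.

B, O, F

B is in period 2, group 13; O is in period 2, group 16; F is in period 2, group 17.
Atoms with high Z_eff and room in the valence shell (especially the halogens) have the most exothermic electron affinities.
All lie in period 2, so electron affinity increases left to right.
So from lowest to highest: B < O < F.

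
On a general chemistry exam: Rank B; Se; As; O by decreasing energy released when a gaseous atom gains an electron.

Se > O > As > B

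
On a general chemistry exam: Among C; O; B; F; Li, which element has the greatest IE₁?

Removing the outermost electron gets harder across a period and easier down a group.
All lie in period 2, so first ionization energy increases left to right.
The greatest IE₁ among these belongs to F.

F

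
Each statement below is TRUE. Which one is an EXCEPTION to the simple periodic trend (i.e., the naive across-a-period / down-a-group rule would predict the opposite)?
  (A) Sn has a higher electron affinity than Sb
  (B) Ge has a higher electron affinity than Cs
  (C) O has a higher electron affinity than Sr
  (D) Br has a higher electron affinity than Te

(A)

The general trend: electron affinity increases across a period and decreases down a group.
(A) Sn (period 5, group 14) vs Sb (period 5, group 15): the stated order contradicts the simple trend.
(B) Ge (period 4, group 14) vs Cs (period 6, group 1): the stated order agrees with the simple trend.
(C) O (period 2, group 16) vs Sr (period 5, group 2): the stated order agrees with the simple trend.
(D) Br (period 4, group 17) vs Te (period 5, group 16): the stated order agrees with the simple trend.
The exception is (A): adding an electron to Sb's half-filled 5p³ is unfavourable, so Sn has the more exothermic EA.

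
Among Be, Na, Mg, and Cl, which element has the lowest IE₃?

Cl

After 2 electrons have been removed, what remains? Be²⁺ is the bare [He] core; Na²⁺ is already 1 electron into the core; Mg²⁺ is the bare [Ne] core; Cl²⁺ still has 5 valence electrons.
Breaking into a closed-shell core is much more expensive than removing a leftover valence electron — Na, Mg and Be have the largest IE_3 here.
The numbers (kJ/mol): Be 14849, Na 6910, Mg 7733, Cl 3822.
Putting it together, IE_3: Cl < Na < Mg < Be.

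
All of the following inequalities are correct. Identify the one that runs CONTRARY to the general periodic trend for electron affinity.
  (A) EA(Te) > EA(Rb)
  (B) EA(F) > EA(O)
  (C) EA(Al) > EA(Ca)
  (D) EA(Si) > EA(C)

The general trend: electron affinity increases across a period and decreases down a group.
(A) Te (period 5, group 16) vs Rb (period 5, group 1): the stated order agrees with the simple trend.
(B) F (period 2, group 17) vs O (period 2, group 16): the stated order agrees with the simple trend.
(C) Al (period 3, group 13) vs Ca (period 4, group 2): the stated order agrees with the simple trend.
(D) Si (period 3, group 14) vs C (period 2, group 14): the stated order contradicts the simple trend.
The exception is (D): Si's larger, more diffuse 3p orbitals accept an added electron slightly more readily than C's compact 2p.

(D)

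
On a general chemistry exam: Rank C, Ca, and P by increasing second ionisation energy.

IE_2 is the cost of taking one more electron from the +1 cation: C⁺ still has 3 valence electrons; Ca⁺ still has 1 valence electron; P⁺ still has 4 valence electrons.
All are still removing valence electrons, so compare the +1 ions as you would atoms: IE_2 generally rises across a period (higher Z_eff) and falls down a group (larger shell), subject to the usual subshell exceptions.
Valence configurations: C⁺ [He]2s²2p¹, Ca⁺ [Ar]4s¹, P⁺ [Ne]3s²3p².
Tabulated IE_2 (kJ/mol): C 2353, Ca 1145, P 1907.
Putting it together, IE_2: Ca < P < C.

Ca < P < C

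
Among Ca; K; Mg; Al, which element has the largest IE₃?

Consider each +2 ion: Ca²⁺ is the bare [Ar] core; K²⁺ is already 1 electron into the core; Mg²⁺ is the bare [Ne] core; Al²⁺ still has 1 valence electron.
Core electrons are held far more tightly than valence electrons, so K, Ca and Mg top the IE_3 order.
Approximate IE_3 values (kJ/mol): Ca 4912, K 4420, Mg 7733, Al 2745.
Hence IE_3: Al < K < Ca < Mg.

Mg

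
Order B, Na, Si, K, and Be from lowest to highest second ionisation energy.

The second ionization energy removes an electron from the +1 ion. For each element: B⁺ still has 2 valence electrons; Na⁺ is the bare [Ne] core; Si⁺ still has 3 valence electrons; K⁺ is the bare [Ar] core; Be⁺ still has 1 valence electron.
Core electrons are held far more tightly than valence electrons, so K and Na top the IE_2 order.
Valence configurations: B⁺ [He]2s², Si⁺ [Ne]3s²3p¹, Be⁺ [He]2s¹.
The numbers (kJ/mol): B 2427, Na 4562, Si 1577, K 3052, Be 1757.
Hence IE_2: Si < Be < B < K < Na.

Si < Be < B < K < Na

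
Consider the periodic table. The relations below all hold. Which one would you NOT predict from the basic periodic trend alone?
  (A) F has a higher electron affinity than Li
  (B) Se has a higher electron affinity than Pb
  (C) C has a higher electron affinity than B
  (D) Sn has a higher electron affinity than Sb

The general trend: electron affinity increases across a period and decreases down a group.
(A) F (period 2, group 17) vs Li (period 2, group 1): the stated order agrees with the simple trend.
(B) Se (period 4, group 16) vs Pb (period 6, group 14): the stated order agrees with the simple trend.
(C) C (period 2, group 14) vs B (period 2, group 13): the stated order agrees with the simple trend.
(D) Sn (period 5, group 14) vs Sb (period 5, group 15): the stated order contradicts the simple trend.
The exception is (D): adding an electron to Sb's half-filled 5p³ is unfavourable, so Sn has the more exothermic EA.

(D)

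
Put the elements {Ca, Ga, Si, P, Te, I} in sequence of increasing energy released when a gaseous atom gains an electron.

Ca, Ga, P, Si, Te, I

Si is in period 3, group 14; P is in period 3, group 15; Ca is in period 4, group 2; Ga is in period 4, group 13; Te is in period 5, group 16; I is in period 5, group 17.
Electron affinity generally becomes more exothermic across a period toward the halogens and less exothermic down a group.
These span different periods and groups, so the two trends combine.
Ga > Ca: Ga lies to the right of Ca in period 4, so the across-period effect alone puts Ga higher.
P > Ga: both effects reinforce here, so P is clearly the higher of the two.
Si > P: this pair runs against the simple trend — see the exception note.
Te > Si: period and group pull opposite ways; the across-period shift dominates (190 vs 134 kJ/mol).
I > Te: I lies to the right of Te in period 5, so the across-period effect alone puts I higher.
Note the exception: Si has a higher electron affinity than P, contrary to the simple trend — adding an electron to P's half-filled 3p³ is unfavourable, so Si (3p²) has the more exothermic EA.
Tabulated electron affinity (kJ/mol): Si 134, P 72, Ca 2, Ga 29, Te 190, I 295.
So from lowest to highest: Ca < Ga < P < Si < Te < I.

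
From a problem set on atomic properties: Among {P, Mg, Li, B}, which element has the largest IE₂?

The second ionization energy removes an electron from the +1 ion. For each element: P⁺ still has 4 valence electrons; Mg⁺ still has 1 valence electron; Li⁺ is the bare [He] core; B⁺ still has 2 valence electrons.
Core electrons are held far more tightly than valence electrons, so Li tops the IE_2 order.
Valence configurations: P⁺ [Ne]3s²3p², Mg⁺ [Ne]3s¹, B⁺ [He]2s².
Tabulated IE_2 (kJ/mol): P 1907, Mg 1451, Li 7298, B 2427.
Overall IE_2 order: Mg < P < B < Li.

Li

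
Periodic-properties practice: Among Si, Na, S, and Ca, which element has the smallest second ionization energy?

Consider each +1 ion: Si⁺ still has 3 valence electrons; Na⁺ is the bare [Ne] core; S⁺ still has 5 valence electrons; Ca⁺ still has 1 valence electron.
Core electrons are held far more tightly than valence electrons, so Na tops the IE_2 order.
Valence configurations: Si⁺ [Ne]3s²3p¹, S⁺ [Ne]3s²3p³, Ca⁺ [Ar]4s¹.
The numbers (kJ/mol): Si 1577, Na 4562, S 2252, Ca 1145.
Overall IE_2 order: Ca < Si < S < Na.

Ca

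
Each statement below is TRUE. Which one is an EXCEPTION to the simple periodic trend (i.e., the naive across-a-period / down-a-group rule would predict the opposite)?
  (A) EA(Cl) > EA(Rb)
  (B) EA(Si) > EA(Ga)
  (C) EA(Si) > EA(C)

(C)

The general trend: electron affinity increases across a period and decreases down a group.
(A) Cl (period 3, group 17) vs Rb (period 5, group 1): the stated order agrees with the simple trend.
(B) Si (period 3, group 14) vs Ga (period 4, group 13): the stated order agrees with the simple trend.
(C) Si (period 3, group 14) vs C (period 2, group 14): the stated order contradicts the simple trend.
The exception is (C): Si's larger, more diffuse 3p orbitals accept an added electron slightly more readily than C's compact 2p.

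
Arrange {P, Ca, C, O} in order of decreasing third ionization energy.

After 2 electrons have been removed, what remains? P²⁺ still has 3 valence electrons; Ca²⁺ is the bare [Ar] core; C²⁺ still has 2 valence electrons; O²⁺ still has 4 valence electrons.
Usually core removal costs more than valence removal, but here the competition is close: a tightly held n=2 valence electron can cost more to remove than an n=3 core electron, so the actual values have to decide it.
Valence configurations: P²⁺ [Ne]3s²3p¹, C²⁺ [He]2s², O²⁺ [He]2s²2p².
Approximate IE_3 values (kJ/mol): P 2914, Ca 4912, C 4620, O 5300.
Hence IE_3: P < C < Ca < O.

O > Ca > C > P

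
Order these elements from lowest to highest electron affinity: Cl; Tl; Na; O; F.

Tl, Na, O, F, Cl

O is in period 2, group 16; F is in period 2, group 17; Na is in period 3, group 1; Cl is in period 3, group 17; Tl is in period 6, group 13.
Adding an electron releases more energy for atoms nearer the top right (short of the noble gases).
Neither a single period nor a single group — weigh both effects.
Na > Tl: the two effects oppose for this pair; the down-group effect wins (53 vs 19 kJ/mol).
O > Na: relative to Na, both the across-period and down-group shifts push O's electron affinity up.
F > O: F lies to the right of O in period 2, so the across-period effect alone puts F higher.
Cl > F: this pair runs against the simple trend — see the exception note.
Note the exception: Cl has a higher electron affinity than F, contrary to the simple trend — F's small 2p subshell makes the incoming electron feel strong e⁻–e⁻ repulsion, so Cl actually releases more energy on gaining an electron.
Approximate values (kJ/mol): O 141, F 328, Na 53, Cl 349, Tl 19.
So from lowest to highest: Tl < Na < O < F < Cl.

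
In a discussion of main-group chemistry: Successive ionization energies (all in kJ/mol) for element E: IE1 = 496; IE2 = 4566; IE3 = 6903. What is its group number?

Look for the largest jump between consecutive ionization energies: IE2/IE1 ≈ 9.2, far larger than any earlier ratio.
That jump marks the point where a core electron is being removed. So the atom has 1 valence electron.
A main-group element with 1 valence electron is in group 1.

Group 1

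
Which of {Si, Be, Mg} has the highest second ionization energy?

The second ionization energy removes an electron from the +1 ion. For each element: Si⁺ still has 3 valence electrons; Be⁺ still has 1 valence electron; Mg⁺ still has 1 valence electron.
All are still removing valence electrons, so compare the +1 ions as you would atoms: IE_2 generally rises across a period (higher Z_eff) and falls down a group (larger shell), subject to the usual subshell exceptions.
Valence configurations: Si⁺ [Ne]3s²3p¹, Be⁺ [He]2s¹, Mg⁺ [Ne]3s¹.
The numbers (kJ/mol): Si 1577, Be 1757, Mg 1451.
Hence IE_2: Mg < Si < Be.

Be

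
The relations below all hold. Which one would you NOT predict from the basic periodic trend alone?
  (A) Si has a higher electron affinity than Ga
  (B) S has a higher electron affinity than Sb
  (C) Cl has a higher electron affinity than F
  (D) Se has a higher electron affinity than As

The general trend: electron affinity increases across a period and decreases down a group.
(A) Si (period 3, group 14) vs Ga (period 4, group 13): the stated order agrees with the simple trend.
(B) S (period 3, group 16) vs Sb (period 5, group 15): the stated order agrees with the simple trend.
(C) Cl (period 3, group 17) vs F (period 2, group 17): the stated order contradicts the simple trend.
(D) Se (period 4, group 16) vs As (period 4, group 15): the stated order agrees with the simple trend.
The exception is (C): F's small 2p subshell makes the incoming electron feel strong e⁻–e⁻ repulsion, so Cl actually releases more energy on gaining an electron.

(C)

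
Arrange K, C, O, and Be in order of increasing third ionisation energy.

The third ionization energy removes an electron from the +2 ion. For each element: K²⁺ is already 1 electron into the core; C²⁺ still has 2 valence electrons; O²⁺ still has 4 valence electrons; Be²⁺ is the bare [He] core.
Usually core removal costs more than valence removal, but here the competition is close: a tightly held n=2 valence electron can cost more to remove than an n=3 core electron, so the actual values have to decide it.
Valence configurations: C²⁺ [He]2s², O²⁺ [He]2s²2p².
Approximate IE_3 values (kJ/mol): K 4420, C 4620, O 5300, Be 14849.
Putting it together, IE_3: K < C < O < Be.

K, C, O, Be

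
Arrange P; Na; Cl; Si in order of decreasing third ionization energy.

Na > Cl > Si > P

IE_3 is the cost of taking one more electron from the +2 cation: P²⁺ still has 3 valence electrons; Na²⁺ is already 1 electron into the core; Cl²⁺ still has 5 valence electrons; Si²⁺ still has 2 valence electrons.
Core electrons are held far more tightly than valence electrons, so Na tops the IE_3 order.
Valence configurations: P²⁺ [Ne]3s²3p¹, Cl²⁺ [Ne]3s²3p³, Si²⁺ [Ne]3s².
P²⁺ loses a lone 3p electron whereas Si²⁺ must break into a filled 3s² pair, so IE_3(Si) > IE_3(P) even though P has the higher nuclear charge.
Approximate IE_3 values (kJ/mol): P 2914, Na 6910, Cl 3822, Si 3232.
Hence IE_3: P < Si < Cl < Na.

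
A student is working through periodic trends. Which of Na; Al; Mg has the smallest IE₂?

IE_2 is the cost of taking one more electron from the +1 cation: Na⁺ is the bare [Ne] core; Al⁺ still has 2 valence electrons; Mg⁺ still has 1 valence electron.
Pulling an electron out of a noble-gas core costs far more than removing a remaining valence electron, so Na sits at the high end of IE_2.
Valence configurations: Al⁺ [Ne]3s², Mg⁺ [Ne]3s¹.
The numbers (kJ/mol): Na 4562, Al 1817, Mg 1451.
Putting it together, IE_2: Mg < Al < Na.

Mg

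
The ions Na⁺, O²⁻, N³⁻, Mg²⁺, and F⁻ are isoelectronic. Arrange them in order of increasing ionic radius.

Mg²⁺, Na⁺, F⁻, O²⁻, N³⁻

All of these have 10 electrons, so size is governed by nuclear charge alone: the more protons, the stronger the pull on the same electron cloud, and the smaller the ion.
Nuclear charges: Mg²⁺ (Z=12), Na⁺ (Z=11), F⁻ (Z=9), O²⁻ (Z=8), N³⁻ (Z=7).
Smallest to largest: Mg²⁺ < Na⁺ < F⁻ < O²⁻ < N³⁻.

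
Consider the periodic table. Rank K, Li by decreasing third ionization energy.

Li, K

The third ionization energy removes an electron from the +2 ion. For each element: K²⁺ is already 1 electron into the core; Li²⁺ is already 1 electron into the core.
All of these are removing an electron from a noble-gas core or deeper; the smaller core (lower principal quantum number) is held far more tightly, and within a period the higher nuclear charge binds the same core more tightly.
Approximate IE_3 values (kJ/mol): K 4420, Li 11815.
Putting it together, IE_3: K < Li.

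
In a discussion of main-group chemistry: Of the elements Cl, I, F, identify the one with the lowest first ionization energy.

First ionization energy rises across a period (greater Z_eff holds electrons more tightly) and falls down a group (valence electrons are farther from the nucleus).
All are in group 17, so first ionization energy increases up the group.
The lowest first ionization energy among these belongs to I.

I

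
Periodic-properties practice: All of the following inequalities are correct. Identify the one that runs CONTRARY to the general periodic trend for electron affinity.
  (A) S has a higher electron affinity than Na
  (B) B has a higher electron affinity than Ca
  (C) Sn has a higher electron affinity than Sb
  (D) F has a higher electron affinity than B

(C)

The general trend: electron affinity increases across a period and decreases down a group.
(A) S (period 3, group 16) vs Na (period 3, group 1): the stated order agrees with the simple trend.
(B) B (period 2, group 13) vs Ca (period 4, group 2): the stated order agrees with the simple trend.
(C) Sn (period 5, group 14) vs Sb (period 5, group 15): the stated order contradicts the simple trend.
(D) F (period 2, group 17) vs B (period 2, group 13): the stated order agrees with the simple trend.
The exception is (C): adding an electron to Sb's half-filled 5p³ is unfavourable, so Sn has the more exothermic EA.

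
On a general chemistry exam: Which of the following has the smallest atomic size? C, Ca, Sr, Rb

Radius decreases left→right (rising Z_eff, same n) and increases top→bottom (higher n).
These span different periods and groups, so the two trends combine.
Ca > C: relative to C, both the across-period and down-group shifts push Ca's atomic radius up.
Sr > Ca: they share group 2; the group trend gives Sr the larger value.
Rb > Sr: both are in period 5; the period trend gives Rb the larger value.
For reference (pm): C 75, Ca 171, Rb 210, Sr 185.
The smallest atomic size among these belongs to C.

C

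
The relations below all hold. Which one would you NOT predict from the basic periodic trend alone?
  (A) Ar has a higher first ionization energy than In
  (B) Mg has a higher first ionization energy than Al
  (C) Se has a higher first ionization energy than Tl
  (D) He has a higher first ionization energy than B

The general trend: first ionization energy increases across a period and decreases down a group.
(A) Ar (period 3, group 18) vs In (period 5, group 13): the stated order agrees with the simple trend.
(B) Mg (period 3, group 2) vs Al (period 3, group 13): the stated order contradicts the simple trend.
(C) Se (period 4, group 16) vs Tl (period 6, group 13): the stated order agrees with the simple trend.
(D) He (period 1, group 18) vs B (period 2, group 13): the stated order agrees with the simple trend.
The exception is (B): Al's single 3p electron is easier to remove than one from Mg's filled 3s².

(B)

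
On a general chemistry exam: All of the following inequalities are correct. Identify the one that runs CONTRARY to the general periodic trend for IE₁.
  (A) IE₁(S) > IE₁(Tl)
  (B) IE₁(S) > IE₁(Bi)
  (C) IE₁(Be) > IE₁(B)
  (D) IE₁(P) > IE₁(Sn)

The general trend: IE₁ increases across a period and decreases down a group.
(A) S (period 3, group 16) vs Tl (period 6, group 13): the stated order agrees with the simple trend.
(B) S (period 3, group 16) vs Bi (period 6, group 15): the stated order agrees with the simple trend.
(C) Be (period 2, group 2) vs B (period 2, group 13): the stated order contradicts the simple trend.
(D) P (period 3, group 15) vs Sn (period 5, group 14): the stated order agrees with the simple trend.
The exception is (C): removing B's lone 2p electron is easier than breaking Be's filled 2s².

(C)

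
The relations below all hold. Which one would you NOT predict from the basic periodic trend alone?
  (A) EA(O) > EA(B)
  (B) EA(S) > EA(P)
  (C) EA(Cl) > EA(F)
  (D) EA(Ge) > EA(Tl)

The general trend: electron affinity increases across a period and decreases down a group.
(A) O (period 2, group 16) vs B (period 2, group 13): the stated order agrees with the simple trend.
(B) S (period 3, group 16) vs P (period 3, group 15): the stated order agrees with the simple trend.
(C) Cl (period 3, group 17) vs F (period 2, group 17): the stated order contradicts the simple trend.
(D) Ge (period 4, group 14) vs Tl (period 6, group 13): the stated order agrees with the simple trend.
The exception is (C): F's small 2p subshell makes the incoming electron feel strong e⁻–e⁻ repulsion, so Cl actually releases more energy on gaining an electron.

(C)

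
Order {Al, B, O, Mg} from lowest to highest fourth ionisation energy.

O, Mg, Al, B

Consider each +3 ion: Al³⁺ is the bare [Ne] core; B³⁺ is the bare [He] core; O³⁺ still has 3 valence electrons; Mg³⁺ is already 1 electron into the core.
Core electrons are held far more tightly than valence electrons, so Mg, Al and B top the IE_4 order.
Approximate IE_4 values (kJ/mol): Al 11577, B 25026, O 7469, Mg 10543.
Hence IE_4: O < Mg < Al < B.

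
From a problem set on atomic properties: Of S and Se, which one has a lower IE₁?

Se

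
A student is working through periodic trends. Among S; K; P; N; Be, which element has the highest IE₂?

IE_2 is the cost of taking one more electron from the +1 cation: S⁺ still has 5 valence electrons; K⁺ is the bare [Ar] core; P⁺ still has 4 valence electrons; N⁺ still has 4 valence electrons; Be⁺ still has 1 valence electron.
Core electrons are held far more tightly than valence electrons, so K tops the IE_2 order.
Valence configurations: S⁺ [Ne]3s²3p³, P⁺ [Ne]3s²3p², N⁺ [He]2s²2p², Be⁺ [He]2s¹.
Tabulated IE_2 (kJ/mol): S 2252, K 3052, P 1907, N 2856, Be 1757.
Hence IE_2: Be < P < S < N < K.

K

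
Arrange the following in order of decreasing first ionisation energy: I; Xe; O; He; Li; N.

He is in period 1, group 18; Li is in period 2, group 1; N is in period 2, group 15; O is in period 2, group 16; I is in period 5, group 17; Xe is in period 5, group 18.
First ionization energy rises across a period (greater Z_eff holds electrons more tightly) and falls down a group (valence electrons are farther from the nucleus).
These span different periods and groups, so the two trends combine.
I > Li: period and group pull opposite ways; the across-period shift dominates (1008 vs 520 kJ/mol).
Xe > I: both are in period 5; the period trend gives Xe the larger value.
O > Xe: the two effects oppose for this pair; the down-group effect wins (1314 vs 1170 kJ/mol).
N > O: this pair runs against the simple trend — see the exception note.
He > N: relative to N, both the across-period and down-group shifts push He's first ionization energy up.
Note the exception: N has a higher first ionization energy than O, contrary to the simple trend — pairing an electron in O's 2p⁴ costs repulsion energy, so O ionizes more easily than half-filled N (2p³).
Approximate values (kJ/mol): He 2372, Li 520, N 1402, O 1314, I 1008, Xe 1170.
So from highest to lowest: He > N > O > Xe > I > Li.

He > N > O > Xe > I > Li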